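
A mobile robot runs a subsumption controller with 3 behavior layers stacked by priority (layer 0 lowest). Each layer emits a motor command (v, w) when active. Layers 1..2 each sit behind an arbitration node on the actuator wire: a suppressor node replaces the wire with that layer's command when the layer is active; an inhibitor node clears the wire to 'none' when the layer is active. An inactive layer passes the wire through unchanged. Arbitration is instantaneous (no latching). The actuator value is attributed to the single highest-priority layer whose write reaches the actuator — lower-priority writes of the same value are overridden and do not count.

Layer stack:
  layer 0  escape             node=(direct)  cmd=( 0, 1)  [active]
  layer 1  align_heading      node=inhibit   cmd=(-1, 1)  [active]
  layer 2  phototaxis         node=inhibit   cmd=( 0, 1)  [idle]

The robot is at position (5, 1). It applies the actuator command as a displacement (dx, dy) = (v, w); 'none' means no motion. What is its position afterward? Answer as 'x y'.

layer 0 (escape) active — direct: (0, 1)
layer 1 (align_heading) active — inhibits: none
layer 2 (phototaxis) idle — unchanged: none
→ actuator none
position: (5, 1) + none = (5, 1)

5 1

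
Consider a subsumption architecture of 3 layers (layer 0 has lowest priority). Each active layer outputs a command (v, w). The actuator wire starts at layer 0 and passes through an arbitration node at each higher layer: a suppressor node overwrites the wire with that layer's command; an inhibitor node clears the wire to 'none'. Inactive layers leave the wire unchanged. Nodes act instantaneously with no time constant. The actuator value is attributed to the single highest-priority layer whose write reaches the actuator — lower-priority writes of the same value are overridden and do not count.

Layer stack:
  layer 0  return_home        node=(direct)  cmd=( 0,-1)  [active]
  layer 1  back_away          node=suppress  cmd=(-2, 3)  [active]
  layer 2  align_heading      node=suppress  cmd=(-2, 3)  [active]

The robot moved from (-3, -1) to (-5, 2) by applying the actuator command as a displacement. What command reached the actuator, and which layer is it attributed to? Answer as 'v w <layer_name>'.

displacement = (-5, 2) − (-3, -1) = (-2, 3)
[0] return_home on; wire := (0, -1)
[1] back_away on (suppress); wire := (-2, 3)
[2] align_heading on (suppress); wire := (-2, 3)
output (-2, 3) — from layer 2 (align_heading)

-2 3 align_heading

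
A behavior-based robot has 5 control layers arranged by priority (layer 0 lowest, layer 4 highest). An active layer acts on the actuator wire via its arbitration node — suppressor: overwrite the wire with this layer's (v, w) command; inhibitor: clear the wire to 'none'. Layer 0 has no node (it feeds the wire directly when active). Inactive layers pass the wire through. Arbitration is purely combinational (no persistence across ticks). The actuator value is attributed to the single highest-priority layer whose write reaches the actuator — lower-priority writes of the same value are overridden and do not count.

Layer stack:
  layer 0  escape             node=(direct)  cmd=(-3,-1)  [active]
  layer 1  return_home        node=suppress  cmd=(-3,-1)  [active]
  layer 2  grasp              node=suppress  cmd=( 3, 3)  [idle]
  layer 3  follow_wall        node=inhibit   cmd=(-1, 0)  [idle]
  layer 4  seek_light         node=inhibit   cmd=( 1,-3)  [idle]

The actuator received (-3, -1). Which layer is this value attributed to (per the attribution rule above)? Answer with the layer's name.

[0] escape on; wire := (-3, -1)
[1] return_home on (suppress); wire := (-3, -1)
[2] grasp off; pass (-3, -1)
[3] follow_wall off; pass (-3, -1)
[4] seek_light off; pass (-3, -1)
output (-3, -1)
last writer: layer 1 = return_home

return_home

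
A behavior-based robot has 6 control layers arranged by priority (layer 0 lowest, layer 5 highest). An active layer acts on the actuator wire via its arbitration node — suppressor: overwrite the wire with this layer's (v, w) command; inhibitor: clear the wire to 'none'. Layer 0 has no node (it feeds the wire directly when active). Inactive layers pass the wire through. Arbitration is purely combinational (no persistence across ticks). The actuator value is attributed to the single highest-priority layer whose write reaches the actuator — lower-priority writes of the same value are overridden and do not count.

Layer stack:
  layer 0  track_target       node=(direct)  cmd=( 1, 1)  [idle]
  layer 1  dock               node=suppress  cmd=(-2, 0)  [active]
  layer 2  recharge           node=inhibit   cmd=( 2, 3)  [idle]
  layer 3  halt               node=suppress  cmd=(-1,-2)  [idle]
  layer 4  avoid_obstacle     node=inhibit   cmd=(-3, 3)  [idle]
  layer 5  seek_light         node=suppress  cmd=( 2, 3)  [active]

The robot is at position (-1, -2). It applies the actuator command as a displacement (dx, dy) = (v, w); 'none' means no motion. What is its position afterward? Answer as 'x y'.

layer 0 (track_target) idle — none
layer 1 (dock) active — suppresses: (-2, 0)
layer 2 (recharge) idle — unchanged: (-2, 0)
layer 3 (halt) idle — unchanged: (-2, 0)
layer 4 (avoid_obstacle) idle — unchanged: (-2, 0)
layer 5 (seek_light) active — suppresses: (2, 3)
→ actuator (2, 3)
position: (-1, -2) + (2, 3) = (1, 1)

1 1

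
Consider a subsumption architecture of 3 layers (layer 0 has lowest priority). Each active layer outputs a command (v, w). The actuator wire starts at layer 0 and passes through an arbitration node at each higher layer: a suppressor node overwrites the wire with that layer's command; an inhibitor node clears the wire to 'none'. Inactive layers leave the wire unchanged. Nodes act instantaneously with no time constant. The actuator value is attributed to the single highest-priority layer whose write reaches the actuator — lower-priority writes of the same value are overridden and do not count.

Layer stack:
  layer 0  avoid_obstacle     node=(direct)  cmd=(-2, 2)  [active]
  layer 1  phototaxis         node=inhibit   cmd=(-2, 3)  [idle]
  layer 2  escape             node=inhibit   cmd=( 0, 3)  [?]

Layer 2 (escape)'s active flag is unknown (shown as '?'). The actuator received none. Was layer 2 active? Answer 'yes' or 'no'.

If layer 2 is active=yes:
  actuator would be none
If layer 2 is active=no:
  actuator would be (-2, 2)
Observed none, so layer 2 was active.

yes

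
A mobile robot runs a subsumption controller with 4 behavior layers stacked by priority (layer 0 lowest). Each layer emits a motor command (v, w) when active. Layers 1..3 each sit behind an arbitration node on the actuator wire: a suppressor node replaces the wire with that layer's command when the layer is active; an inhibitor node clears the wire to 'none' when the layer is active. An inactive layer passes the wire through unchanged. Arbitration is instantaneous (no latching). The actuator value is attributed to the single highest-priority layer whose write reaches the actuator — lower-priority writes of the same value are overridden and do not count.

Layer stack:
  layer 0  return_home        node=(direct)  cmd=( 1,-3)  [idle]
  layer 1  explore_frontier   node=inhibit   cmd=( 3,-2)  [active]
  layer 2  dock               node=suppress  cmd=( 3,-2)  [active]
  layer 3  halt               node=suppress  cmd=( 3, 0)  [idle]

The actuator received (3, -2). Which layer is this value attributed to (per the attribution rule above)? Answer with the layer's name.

L0 return_home: idle → wire = none
L1 explore_frontier: active, inhibitor → wire = none
L2 dock: active, suppressor → wire = (3, -2)
L3 halt: idle → wire stays (3, -2)
actuator = (3, -2)
last writer: layer 2 = dock

dock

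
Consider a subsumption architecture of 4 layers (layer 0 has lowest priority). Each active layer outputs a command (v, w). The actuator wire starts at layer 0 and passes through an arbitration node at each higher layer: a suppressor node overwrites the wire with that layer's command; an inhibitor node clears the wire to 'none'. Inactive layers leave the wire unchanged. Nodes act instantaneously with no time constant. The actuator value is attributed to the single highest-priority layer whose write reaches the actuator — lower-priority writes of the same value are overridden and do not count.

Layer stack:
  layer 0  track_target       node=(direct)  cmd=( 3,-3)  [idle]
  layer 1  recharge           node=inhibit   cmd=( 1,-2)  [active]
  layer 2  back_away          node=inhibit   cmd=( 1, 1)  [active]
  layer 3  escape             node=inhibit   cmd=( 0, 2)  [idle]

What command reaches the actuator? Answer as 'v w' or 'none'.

none

layer 0 (track_target) idle — none
layer 1 (recharge) active — inhibits: none
layer 2 (back_away) active — inhibits: none
layer 3 (escape) idle — unchanged: none
→ actuator none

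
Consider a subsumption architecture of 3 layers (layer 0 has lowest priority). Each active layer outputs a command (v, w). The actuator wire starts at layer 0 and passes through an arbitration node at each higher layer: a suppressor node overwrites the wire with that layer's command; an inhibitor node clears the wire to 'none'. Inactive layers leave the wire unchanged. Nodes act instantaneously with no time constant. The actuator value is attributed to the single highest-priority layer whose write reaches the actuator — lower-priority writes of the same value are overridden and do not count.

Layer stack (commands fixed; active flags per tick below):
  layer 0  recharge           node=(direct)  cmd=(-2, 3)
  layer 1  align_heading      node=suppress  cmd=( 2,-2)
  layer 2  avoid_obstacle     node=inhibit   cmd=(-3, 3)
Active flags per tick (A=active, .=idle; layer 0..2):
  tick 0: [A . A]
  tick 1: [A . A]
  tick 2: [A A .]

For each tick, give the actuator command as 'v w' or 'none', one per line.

tick 0:
  [0] recharge on; wire := (-2, 3)
  [1] align_heading off; pass (-2, 3)
  [2] avoid_obstacle on (inhibit); wire := none
  output none
tick 1:
  [0] recharge on; wire := (-2, 3)
  [1] align_heading off; pass (-2, 3)
  [2] avoid_obstacle on (inhibit); wire := none
  output none
tick 2:
  [0] recharge on; wire := (-2, 3)
  [1] align_heading on (suppress); wire := (2, -2)
  [2] avoid_obstacle off; pass (2, -2)
  output (2, -2)

none
none
2 -2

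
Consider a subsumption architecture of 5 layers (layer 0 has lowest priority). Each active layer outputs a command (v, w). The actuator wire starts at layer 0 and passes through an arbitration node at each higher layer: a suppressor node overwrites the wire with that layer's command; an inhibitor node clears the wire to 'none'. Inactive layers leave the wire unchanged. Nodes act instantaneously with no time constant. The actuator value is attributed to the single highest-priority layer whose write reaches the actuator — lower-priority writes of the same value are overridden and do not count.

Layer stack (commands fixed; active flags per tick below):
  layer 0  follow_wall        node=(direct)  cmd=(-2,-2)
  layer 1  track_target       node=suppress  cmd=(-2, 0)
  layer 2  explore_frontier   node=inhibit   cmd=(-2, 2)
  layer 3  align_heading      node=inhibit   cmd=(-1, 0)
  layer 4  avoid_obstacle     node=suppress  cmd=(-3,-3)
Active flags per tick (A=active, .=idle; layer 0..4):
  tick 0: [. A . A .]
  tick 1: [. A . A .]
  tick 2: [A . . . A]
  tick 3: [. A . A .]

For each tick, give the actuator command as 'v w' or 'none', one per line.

none
none
-3 -3
none

tick 0:
  layer 0 (follow_wall) idle — none
  layer 1 (track_target) active — suppresses: (-2, 0)
  layer 2 (explore_frontier) idle — unchanged: (-2, 0)
  layer 3 (align_heading) active — inhibits: none
  layer 4 (avoid_obstacle) idle — unchanged: none
  → actuator none
tick 1:
  layer 0 (follow_wall) idle — none
  layer 1 (track_target) active — suppresses: (-2, 0)
  layer 2 (explore_frontier) idle — unchanged: (-2, 0)
  layer 3 (align_heading) active — inhibits: none
  layer 4 (avoid_obstacle) idle — unchanged: none
  → actuator none
tick 2:
  layer 0 (follow_wall) active — direct: (-2, -2)
  layer 1 (track_target) idle — unchanged: (-2, -2)
  layer 2 (explore_frontier) idle — unchanged: (-2, -2)
  layer 3 (align_heading) idle — unchanged: (-2, -2)
  layer 4 (avoid_obstacle) active — suppresses: (-3, -3)
  → actuator (-3, -3)
tick 3:
  layer 0 (follow_wall) idle — none
  layer 1 (track_target) active — suppresses: (-2, 0)
  layer 2 (explore_frontier) idle — unchanged: (-2, 0)
  layer 3 (align_heading) active — inhibits: none
  layer 4 (avoid_obstacle) idle — unchanged: none
  → actuator none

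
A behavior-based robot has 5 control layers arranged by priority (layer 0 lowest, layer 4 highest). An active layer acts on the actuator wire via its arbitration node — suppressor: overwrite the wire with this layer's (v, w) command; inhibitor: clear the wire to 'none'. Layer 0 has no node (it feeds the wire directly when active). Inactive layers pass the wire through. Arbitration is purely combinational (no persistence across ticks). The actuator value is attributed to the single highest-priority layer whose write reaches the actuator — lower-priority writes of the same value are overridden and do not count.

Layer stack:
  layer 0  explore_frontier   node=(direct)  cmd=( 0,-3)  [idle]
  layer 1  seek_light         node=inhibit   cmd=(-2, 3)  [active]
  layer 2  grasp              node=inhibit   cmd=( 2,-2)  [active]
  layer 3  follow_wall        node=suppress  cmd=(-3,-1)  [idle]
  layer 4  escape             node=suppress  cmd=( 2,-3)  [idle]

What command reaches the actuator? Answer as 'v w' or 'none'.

none

[0] explore_frontier off; wire := none
[1] seek_light on (inhibit); wire := none
[2] grasp on (inhibit); wire := none
[3] follow_wall off; pass none
[4] escape off; pass none
output none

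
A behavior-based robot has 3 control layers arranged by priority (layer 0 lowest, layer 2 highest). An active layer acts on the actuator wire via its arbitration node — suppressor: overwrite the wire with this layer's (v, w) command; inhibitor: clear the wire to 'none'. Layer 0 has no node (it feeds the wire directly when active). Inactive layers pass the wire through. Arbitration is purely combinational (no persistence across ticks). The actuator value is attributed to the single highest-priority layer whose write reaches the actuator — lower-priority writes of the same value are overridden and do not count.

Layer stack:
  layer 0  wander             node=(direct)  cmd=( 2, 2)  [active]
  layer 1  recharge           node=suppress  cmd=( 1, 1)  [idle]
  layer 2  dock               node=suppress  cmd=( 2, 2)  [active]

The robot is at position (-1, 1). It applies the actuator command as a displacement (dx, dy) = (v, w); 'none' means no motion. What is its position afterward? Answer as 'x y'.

1 3

L0 wander: active, feeds wire = (2, 2)
L1 recharge: idle → wire stays (2, 2)
L2 dock: active, suppressor → wire = (2, 2)
actuator = (2, 2)
position: (-1, 1) + (2, 2) = (1, 3)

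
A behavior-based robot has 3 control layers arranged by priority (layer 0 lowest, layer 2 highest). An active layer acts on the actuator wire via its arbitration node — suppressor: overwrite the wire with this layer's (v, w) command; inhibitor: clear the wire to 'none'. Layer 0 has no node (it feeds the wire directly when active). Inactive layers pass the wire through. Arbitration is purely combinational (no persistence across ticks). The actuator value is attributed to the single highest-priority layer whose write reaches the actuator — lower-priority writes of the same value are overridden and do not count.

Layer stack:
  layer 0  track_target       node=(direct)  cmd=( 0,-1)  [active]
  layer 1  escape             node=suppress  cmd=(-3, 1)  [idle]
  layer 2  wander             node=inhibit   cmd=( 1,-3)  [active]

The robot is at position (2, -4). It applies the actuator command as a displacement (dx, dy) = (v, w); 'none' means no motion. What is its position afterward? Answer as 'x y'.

layer 0 (track_target) active — direct: (0, -1)
layer 1 (escape) idle — unchanged: (0, -1)
layer 2 (wander) active — inhibits: none
→ actuator none
position: (2, -4) + none = (2, -4)

2 -4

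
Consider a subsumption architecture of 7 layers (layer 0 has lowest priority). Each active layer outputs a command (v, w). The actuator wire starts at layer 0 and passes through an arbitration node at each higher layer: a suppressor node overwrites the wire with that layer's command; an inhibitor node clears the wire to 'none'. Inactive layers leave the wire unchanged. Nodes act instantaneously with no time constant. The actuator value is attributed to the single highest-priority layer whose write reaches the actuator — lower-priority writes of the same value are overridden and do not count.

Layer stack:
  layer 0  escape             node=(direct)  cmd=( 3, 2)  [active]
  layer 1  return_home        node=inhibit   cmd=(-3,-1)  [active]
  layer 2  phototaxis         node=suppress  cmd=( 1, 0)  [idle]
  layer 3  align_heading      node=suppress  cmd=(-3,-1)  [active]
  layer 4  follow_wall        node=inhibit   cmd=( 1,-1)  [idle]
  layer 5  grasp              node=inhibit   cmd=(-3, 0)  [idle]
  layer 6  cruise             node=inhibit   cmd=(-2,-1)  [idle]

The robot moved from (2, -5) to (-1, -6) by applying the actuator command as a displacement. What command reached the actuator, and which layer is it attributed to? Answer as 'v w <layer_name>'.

displacement = (-1, -6) − (2, -5) = (-3, -1)
[0] escape on; wire := (3, 2)
[1] return_home on (inhibit); wire := none
[2] phototaxis off; pass none
[3] align_heading on (suppress); wire := (-3, -1)
[4] follow_wall off; pass (-3, -1)
[5] grasp off; pass (-3, -1)
[6] cruise off; pass (-3, -1)
output (-3, -1) — from layer 3 (align_heading)

-3 -1 align_heading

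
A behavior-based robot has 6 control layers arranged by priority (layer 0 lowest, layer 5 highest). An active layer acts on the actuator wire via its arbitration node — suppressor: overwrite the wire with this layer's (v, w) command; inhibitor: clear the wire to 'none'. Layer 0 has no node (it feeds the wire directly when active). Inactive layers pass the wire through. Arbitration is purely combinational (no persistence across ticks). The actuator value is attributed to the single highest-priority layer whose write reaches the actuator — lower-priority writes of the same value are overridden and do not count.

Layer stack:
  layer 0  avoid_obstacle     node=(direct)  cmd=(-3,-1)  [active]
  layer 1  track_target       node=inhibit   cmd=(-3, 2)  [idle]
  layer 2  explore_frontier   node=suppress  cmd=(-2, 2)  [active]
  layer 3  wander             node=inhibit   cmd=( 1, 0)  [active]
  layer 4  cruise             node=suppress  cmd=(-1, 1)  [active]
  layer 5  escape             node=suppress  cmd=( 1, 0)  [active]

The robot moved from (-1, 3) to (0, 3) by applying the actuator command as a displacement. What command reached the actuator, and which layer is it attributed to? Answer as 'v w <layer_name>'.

1 0 escape

displacement = (0, 3) − (-1, 3) = (1, 0)
layer 0 (avoid_obstacle) active — direct: (-3, -1)
layer 1 (track_target) idle — unchanged: (-3, -1)
layer 2 (explore_frontier) active — suppresses: (-2, 2)
layer 3 (wander) active — inhibits: none
layer 4 (cruise) active — suppresses: (-1, 1)
layer 5 (escape) active — suppresses: (1, 0)
→ actuator (1, 0) — from layer 5 (escape)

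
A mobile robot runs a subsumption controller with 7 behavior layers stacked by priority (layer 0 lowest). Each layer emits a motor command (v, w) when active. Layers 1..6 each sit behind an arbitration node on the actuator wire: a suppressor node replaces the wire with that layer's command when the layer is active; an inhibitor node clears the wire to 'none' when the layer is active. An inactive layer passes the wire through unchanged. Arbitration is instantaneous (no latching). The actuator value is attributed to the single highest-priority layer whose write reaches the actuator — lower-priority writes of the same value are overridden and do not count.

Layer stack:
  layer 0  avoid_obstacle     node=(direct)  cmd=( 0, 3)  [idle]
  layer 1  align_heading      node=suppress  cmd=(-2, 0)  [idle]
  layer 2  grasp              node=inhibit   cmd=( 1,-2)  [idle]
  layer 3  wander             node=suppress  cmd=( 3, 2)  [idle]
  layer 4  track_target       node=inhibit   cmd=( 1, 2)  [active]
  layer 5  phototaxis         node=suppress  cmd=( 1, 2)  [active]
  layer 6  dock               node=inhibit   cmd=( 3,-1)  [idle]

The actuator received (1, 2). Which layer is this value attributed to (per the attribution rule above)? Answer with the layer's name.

phototaxis

[0] avoid_obstacle off; wire := none
[1] align_heading off; pass none
[2] grasp off; pass none
[3] wander off; pass none
[4] track_target on (inhibit); wire := none
[5] phototaxis on (suppress); wire := (1, 2)
[6] dock off; pass (1, 2)
output (1, 2)
last writer: layer 5 = phototaxis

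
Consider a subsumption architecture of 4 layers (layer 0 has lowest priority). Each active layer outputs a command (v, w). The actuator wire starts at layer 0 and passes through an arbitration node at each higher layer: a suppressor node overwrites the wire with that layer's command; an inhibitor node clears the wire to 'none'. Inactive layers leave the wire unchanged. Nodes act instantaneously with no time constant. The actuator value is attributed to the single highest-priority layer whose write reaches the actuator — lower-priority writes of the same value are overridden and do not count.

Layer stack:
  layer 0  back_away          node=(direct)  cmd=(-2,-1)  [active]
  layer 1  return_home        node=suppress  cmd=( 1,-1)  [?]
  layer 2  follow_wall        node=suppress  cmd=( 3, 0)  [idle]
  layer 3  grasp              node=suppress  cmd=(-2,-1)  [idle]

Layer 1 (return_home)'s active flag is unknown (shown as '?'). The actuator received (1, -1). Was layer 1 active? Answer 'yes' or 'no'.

If layer 1 is active=yes:
  actuator would be (1, -1)
If layer 1 is active=no:
  actuator would be (-2, -1)
Observed (1, -1), so layer 1 was active.

yes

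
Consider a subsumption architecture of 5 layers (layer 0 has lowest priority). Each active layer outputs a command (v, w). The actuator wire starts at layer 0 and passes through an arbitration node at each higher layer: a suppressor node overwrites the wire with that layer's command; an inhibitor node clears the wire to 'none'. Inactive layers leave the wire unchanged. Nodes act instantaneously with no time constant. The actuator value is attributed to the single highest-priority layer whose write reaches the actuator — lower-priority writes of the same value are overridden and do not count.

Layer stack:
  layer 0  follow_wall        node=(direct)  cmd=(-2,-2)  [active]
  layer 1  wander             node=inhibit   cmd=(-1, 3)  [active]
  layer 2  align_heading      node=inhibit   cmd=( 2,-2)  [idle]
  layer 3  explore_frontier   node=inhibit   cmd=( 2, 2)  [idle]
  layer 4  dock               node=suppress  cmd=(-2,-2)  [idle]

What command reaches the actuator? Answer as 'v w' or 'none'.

none

layer 0 (follow_wall) active — direct: (-2, -2)
layer 1 (wander) active — inhibits: none
layer 2 (align_heading) idle — unchanged: none
layer 3 (explore_frontier) idle — unchanged: none
layer 4 (dock) idle — unchanged: none
→ actuator none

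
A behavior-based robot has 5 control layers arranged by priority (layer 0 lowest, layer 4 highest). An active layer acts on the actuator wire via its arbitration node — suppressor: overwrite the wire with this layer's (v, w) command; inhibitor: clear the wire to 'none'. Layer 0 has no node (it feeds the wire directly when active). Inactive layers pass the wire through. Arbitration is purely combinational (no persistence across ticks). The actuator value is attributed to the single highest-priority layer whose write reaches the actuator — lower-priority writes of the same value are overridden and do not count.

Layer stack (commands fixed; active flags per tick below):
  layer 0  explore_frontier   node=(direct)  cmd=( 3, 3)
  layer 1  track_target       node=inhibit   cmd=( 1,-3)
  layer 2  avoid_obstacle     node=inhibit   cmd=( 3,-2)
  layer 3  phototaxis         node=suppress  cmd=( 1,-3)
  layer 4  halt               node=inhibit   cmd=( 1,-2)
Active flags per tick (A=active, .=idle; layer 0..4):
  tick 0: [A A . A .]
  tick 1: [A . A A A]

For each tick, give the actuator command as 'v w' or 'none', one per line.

tick 0:
  L0 explore_frontier: active, feeds wire = (3, 3)
  L1 track_target: active, inhibitor → wire = none
  L2 avoid_obstacle: idle → wire stays none
  L3 phototaxis: active, suppressor → wire = (1, -3)
  L4 halt: idle → wire stays (1, -3)
  actuator = (1, -3)
tick 1:
  L0 explore_frontier: active, feeds wire = (3, 3)
  L1 track_target: idle → wire stays (3, 3)
  L2 avoid_obstacle: active, inhibitor → wire = none
  L3 phototaxis: active, suppressor → wire = (1, -3)
  L4 halt: active, inhibitor → wire = none
  actuator = none

1 -3
none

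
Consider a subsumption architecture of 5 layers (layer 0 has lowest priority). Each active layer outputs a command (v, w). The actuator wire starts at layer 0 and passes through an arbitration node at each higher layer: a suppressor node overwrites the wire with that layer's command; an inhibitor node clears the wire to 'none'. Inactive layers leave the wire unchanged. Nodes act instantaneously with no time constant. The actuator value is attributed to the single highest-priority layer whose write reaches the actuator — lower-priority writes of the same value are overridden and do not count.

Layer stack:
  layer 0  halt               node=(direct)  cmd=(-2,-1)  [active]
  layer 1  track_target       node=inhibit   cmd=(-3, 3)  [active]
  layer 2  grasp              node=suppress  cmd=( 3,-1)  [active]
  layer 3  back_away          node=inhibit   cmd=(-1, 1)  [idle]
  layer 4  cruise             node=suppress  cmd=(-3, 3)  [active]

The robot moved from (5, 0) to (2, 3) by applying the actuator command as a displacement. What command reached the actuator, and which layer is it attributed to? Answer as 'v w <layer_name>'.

displacement = (2, 3) − (5, 0) = (-3, 3)
layer 0 (halt) active — direct: (-2, -1)
layer 1 (track_target) active — inhibits: none
layer 2 (grasp) active — suppresses: (3, -1)
layer 3 (back_away) idle — unchanged: (3, -1)
layer 4 (cruise) active — suppresses: (-3, 3)
→ actuator (-3, 3) — from layer 4 (cruise)

-3 3 cruise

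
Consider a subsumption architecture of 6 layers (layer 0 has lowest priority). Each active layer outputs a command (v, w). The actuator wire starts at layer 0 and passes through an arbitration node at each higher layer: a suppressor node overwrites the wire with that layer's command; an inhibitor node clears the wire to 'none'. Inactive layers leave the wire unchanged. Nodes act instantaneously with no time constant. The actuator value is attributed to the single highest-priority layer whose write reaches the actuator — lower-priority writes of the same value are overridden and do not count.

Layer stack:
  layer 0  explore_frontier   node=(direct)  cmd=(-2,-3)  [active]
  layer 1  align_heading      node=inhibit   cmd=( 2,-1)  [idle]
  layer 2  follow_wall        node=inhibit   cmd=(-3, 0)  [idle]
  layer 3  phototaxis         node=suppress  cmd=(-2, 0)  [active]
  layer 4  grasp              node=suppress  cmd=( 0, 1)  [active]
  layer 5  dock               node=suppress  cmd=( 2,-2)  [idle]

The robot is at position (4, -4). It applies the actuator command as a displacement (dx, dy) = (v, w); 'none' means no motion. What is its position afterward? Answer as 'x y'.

4 -3

L0 explore_frontier: active, feeds wire = (-2, -3)
L1 align_heading: idle → wire stays (-2, -3)
L2 follow_wall: idle → wire stays (-2, -3)
L3 phototaxis: active, suppressor → wire = (-2, 0)
L4 grasp: active, suppressor → wire = (0, 1)
L5 dock: idle → wire stays (0, 1)
actuator = (0, 1)
position: (4, -4) + (0, 1) = (4, -3)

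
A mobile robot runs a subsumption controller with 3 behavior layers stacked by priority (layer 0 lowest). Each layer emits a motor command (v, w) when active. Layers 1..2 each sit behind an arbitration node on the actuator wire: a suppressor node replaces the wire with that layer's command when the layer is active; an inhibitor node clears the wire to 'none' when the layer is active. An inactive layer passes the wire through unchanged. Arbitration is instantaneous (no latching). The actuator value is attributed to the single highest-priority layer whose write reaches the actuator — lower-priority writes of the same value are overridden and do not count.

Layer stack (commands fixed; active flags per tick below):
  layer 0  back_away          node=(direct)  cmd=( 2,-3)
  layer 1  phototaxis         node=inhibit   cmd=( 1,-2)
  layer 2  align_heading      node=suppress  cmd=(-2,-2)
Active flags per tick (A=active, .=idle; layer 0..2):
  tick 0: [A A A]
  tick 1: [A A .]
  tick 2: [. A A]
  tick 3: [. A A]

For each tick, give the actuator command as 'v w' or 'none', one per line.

-2 -2
none
-2 -2
-2 -2

tick 0:
  layer 0 (back_away) active — direct: (2, -3)
  layer 1 (phototaxis) active — inhibits: none
  layer 2 (align_heading) active — suppresses: (-2, -2)
  → actuator (-2, -2)
tick 1:
  layer 0 (back_away) active — direct: (2, -3)
  layer 1 (phototaxis) active — inhibits: none
  layer 2 (align_heading) idle — unchanged: none
  → actuator none
tick 2:
  layer 0 (back_away) idle — none
  layer 1 (phototaxis) active — inhibits: none
  layer 2 (align_heading) active — suppresses: (-2, -2)
  → actuator (-2, -2)
tick 3:
  layer 0 (back_away) idle — none
  layer 1 (phototaxis) active — inhibits: none
  layer 2 (align_heading) active — suppresses: (-2, -2)
  → actuator (-2, -2)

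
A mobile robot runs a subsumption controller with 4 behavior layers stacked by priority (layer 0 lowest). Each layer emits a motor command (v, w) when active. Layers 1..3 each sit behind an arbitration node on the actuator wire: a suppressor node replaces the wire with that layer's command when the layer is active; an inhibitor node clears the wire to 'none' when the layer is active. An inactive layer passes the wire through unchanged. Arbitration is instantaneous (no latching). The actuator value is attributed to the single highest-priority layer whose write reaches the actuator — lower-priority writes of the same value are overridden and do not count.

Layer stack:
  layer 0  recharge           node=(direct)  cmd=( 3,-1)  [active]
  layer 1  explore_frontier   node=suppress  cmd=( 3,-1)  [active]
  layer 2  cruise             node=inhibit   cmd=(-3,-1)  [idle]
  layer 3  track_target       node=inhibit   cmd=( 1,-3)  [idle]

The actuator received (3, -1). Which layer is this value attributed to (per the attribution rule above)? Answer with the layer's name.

explore_frontier

L0 recharge: active, feeds wire = (3, -1)
L1 explore_frontier: active, suppressor → wire = (3, -1)
L2 cruise: idle → wire stays (3, -1)
L3 track_target: idle → wire stays (3, -1)
actuator = (3, -1)
last writer: layer 1 = explore_frontier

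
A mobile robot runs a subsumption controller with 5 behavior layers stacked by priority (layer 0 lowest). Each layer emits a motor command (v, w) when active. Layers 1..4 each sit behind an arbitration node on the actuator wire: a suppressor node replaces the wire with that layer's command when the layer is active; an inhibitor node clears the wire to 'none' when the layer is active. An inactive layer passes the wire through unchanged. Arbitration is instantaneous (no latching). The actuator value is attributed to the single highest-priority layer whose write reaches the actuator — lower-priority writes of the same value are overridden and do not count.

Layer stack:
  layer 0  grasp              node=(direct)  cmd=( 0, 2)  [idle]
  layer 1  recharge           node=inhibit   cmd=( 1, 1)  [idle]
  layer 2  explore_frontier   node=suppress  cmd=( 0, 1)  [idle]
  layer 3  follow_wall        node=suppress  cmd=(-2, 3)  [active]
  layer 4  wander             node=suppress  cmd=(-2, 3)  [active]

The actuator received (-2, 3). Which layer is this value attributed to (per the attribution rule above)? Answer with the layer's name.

L0 grasp: idle → wire = none
L1 recharge: idle → wire stays none
L2 explore_frontier: idle → wire stays none
L3 follow_wall: active, suppressor → wire = (-2, 3)
L4 wander: active, suppressor → wire = (-2, 3)
actuator = (-2, 3)
last writer: layer 4 = wander

wander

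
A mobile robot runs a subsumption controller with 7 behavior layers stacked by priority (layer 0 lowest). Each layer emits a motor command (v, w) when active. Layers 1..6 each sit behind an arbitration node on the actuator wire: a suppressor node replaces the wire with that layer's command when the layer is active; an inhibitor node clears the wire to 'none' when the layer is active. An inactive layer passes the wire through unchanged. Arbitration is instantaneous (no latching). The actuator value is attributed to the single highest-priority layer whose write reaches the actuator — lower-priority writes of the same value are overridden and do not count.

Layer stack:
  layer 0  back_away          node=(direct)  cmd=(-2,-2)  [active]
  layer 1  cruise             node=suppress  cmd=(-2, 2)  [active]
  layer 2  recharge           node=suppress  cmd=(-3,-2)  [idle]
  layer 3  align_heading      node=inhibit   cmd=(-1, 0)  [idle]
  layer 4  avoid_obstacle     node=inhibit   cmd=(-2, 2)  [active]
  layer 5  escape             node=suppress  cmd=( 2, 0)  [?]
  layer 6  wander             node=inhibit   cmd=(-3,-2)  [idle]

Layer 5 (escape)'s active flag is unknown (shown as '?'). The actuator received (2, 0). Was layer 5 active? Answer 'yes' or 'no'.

If layer 5 is active=yes:
  actuator would be (2, 0)
If layer 5 is active=no:
  actuator would be none
Observed (2, 0), so layer 5 was active.

yes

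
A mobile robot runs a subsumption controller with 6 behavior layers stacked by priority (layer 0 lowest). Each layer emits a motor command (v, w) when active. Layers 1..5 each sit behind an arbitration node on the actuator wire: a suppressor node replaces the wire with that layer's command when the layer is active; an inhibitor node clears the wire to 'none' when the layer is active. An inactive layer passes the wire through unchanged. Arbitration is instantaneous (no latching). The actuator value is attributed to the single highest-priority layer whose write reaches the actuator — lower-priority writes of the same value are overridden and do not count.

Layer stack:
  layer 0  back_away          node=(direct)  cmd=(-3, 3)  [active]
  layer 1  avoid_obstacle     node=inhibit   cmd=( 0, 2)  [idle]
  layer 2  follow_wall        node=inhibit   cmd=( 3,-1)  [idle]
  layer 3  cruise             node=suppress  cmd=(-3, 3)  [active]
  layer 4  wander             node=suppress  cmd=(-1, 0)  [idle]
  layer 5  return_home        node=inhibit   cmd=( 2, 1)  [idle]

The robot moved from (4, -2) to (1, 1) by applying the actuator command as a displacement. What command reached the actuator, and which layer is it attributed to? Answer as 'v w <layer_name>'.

-3 3 cruise

displacement = (1, 1) − (4, -2) = (-3, 3)
L0 back_away: active, feeds wire = (-3, 3)
L1 avoid_obstacle: idle → wire stays (-3, 3)
L2 follow_wall: idle → wire stays (-3, 3)
L3 cruise: active, suppressor → wire = (-3, 3)
L4 wander: idle → wire stays (-3, 3)
L5 return_home: idle → wire stays (-3, 3)
actuator = (-3, 3) — from layer 3 (cruise)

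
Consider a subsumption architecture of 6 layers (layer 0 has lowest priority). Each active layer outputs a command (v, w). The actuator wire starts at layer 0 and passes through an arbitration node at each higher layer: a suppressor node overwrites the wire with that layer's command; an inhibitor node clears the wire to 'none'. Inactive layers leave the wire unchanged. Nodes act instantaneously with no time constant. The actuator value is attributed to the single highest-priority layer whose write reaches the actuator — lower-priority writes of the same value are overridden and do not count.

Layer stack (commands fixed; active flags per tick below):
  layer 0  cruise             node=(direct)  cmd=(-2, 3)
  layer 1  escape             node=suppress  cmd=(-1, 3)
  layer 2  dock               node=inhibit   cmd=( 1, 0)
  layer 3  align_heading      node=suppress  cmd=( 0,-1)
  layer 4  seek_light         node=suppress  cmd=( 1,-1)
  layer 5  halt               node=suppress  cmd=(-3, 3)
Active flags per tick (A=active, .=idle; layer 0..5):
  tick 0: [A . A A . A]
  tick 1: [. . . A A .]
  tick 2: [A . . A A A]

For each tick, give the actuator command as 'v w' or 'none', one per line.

-3 3
1 -1
-3 3

tick 0:
  L0 cruise: active, feeds wire = (-2, 3)
  L1 escape: idle → wire stays (-2, 3)
  L2 dock: active, inhibitor → wire = none
  L3 align_heading: active, suppressor → wire = (0, -1)
  L4 seek_light: idle → wire stays (0, -1)
  L5 halt: active, suppressor → wire = (-3, 3)
  actuator = (-3, 3)
tick 1:
  L0 cruise: idle → wire = none
  L1 escape: idle → wire stays none
  L2 dock: idle → wire stays none
  L3 align_heading: active, suppressor → wire = (0, -1)
  L4 seek_light: active, suppressor → wire = (1, -1)
  L5 halt: idle → wire stays (1, -1)
  actuator = (1, -1)
tick 2:
  L0 cruise: active, feeds wire = (-2, 3)
  L1 escape: idle → wire stays (-2, 3)
  L2 dock: idle → wire stays (-2, 3)
  L3 align_heading: active, suppressor → wire = (0, -1)
  L4 seek_light: active, suppressor → wire = (1, -1)
  L5 halt: active, suppressor → wire = (-3, 3)
  actuator = (-3, 3)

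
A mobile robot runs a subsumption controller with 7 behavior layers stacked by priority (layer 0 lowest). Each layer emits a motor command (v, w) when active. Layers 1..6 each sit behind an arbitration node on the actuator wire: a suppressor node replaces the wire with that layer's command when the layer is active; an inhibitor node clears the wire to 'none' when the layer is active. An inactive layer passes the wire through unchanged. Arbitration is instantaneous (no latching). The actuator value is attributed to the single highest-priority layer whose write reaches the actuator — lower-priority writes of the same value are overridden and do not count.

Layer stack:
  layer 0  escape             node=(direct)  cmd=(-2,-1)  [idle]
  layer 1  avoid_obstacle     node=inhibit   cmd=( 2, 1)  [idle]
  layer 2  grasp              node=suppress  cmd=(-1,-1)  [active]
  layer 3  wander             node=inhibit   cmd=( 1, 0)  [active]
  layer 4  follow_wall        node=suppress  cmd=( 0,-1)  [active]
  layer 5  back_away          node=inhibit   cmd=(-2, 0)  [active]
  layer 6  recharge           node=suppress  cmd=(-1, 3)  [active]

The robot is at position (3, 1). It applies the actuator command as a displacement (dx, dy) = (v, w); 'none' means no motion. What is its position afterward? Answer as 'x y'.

2 4

layer 0 (escape) idle — none
layer 1 (avoid_obstacle) idle — unchanged: none
layer 2 (grasp) active — suppresses: (-1, -1)
layer 3 (wander) active — inhibits: none
layer 4 (follow_wall) active — suppresses: (0, -1)
layer 5 (back_away) active — inhibits: none
layer 6 (recharge) active — suppresses: (-1, 3)
→ actuator (-1, 3)
position: (3, 1) + (-1, 3) = (2, 4)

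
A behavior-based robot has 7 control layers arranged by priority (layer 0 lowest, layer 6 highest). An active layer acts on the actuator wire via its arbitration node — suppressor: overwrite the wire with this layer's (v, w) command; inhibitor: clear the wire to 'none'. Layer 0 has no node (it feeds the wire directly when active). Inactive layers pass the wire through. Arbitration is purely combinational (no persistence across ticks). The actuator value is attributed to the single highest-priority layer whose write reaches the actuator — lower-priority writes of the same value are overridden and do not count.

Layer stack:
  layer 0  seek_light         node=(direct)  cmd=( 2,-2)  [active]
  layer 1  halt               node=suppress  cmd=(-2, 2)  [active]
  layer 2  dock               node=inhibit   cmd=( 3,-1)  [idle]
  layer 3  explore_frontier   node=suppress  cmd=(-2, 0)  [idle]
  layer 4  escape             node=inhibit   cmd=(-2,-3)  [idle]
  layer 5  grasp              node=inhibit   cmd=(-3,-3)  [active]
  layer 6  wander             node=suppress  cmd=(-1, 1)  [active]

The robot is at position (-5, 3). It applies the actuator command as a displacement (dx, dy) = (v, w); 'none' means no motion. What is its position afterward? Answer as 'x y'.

-6 4

layer 0 (seek_light) active — direct: (2, -2)
layer 1 (halt) active — suppresses: (-2, 2)
layer 2 (dock) idle — unchanged: (-2, 2)
layer 3 (explore_frontier) idle — unchanged: (-2, 2)
layer 4 (escape) idle — unchanged: (-2, 2)
layer 5 (grasp) active — inhibits: none
layer 6 (wander) active — suppresses: (-1, 1)
→ actuator (-1, 1)
position: (-5, 3) + (-1, 1) = (-6, 4)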